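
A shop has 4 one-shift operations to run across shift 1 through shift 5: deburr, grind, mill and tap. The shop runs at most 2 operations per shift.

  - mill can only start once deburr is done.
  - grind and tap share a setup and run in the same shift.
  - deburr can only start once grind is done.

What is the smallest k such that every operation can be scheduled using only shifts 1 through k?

The precedence chain requires at least 3 distinct shifts.
With at most 2 per shift and 4 operations, at least 2 shifts are needed.
3 works (last occupied shift: shift 3): for example mill -> shift 3, grind -> shift 1, tap -> shift 1, deburr -> shift 2.

3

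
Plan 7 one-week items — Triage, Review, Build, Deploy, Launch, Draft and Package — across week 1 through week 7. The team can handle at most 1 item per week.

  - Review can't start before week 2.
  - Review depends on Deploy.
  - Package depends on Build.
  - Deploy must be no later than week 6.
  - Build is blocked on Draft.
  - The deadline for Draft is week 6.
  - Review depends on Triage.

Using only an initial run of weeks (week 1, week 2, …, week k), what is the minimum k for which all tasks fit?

7 weeks

The precedence chain requires at least 3 distinct weeks.
With at most 1 per week and 7 tasks, at least 7 weeks are needed.
7 works (last occupied week: week 7): for example Deploy=week 1, Build=week 5, Launch=week 7, Review=week 3, Triage=week 2, Draft=week 4, Package=week 6.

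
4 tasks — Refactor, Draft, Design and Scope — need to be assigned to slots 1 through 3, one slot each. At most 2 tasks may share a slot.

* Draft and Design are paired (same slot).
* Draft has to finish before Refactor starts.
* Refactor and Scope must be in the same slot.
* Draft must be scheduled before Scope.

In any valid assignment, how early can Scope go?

Precedence pushes Scope to at least 2.
Scope at 2 is achievable: Refactor=2; Design=1; Scope=2; Draft=1.

2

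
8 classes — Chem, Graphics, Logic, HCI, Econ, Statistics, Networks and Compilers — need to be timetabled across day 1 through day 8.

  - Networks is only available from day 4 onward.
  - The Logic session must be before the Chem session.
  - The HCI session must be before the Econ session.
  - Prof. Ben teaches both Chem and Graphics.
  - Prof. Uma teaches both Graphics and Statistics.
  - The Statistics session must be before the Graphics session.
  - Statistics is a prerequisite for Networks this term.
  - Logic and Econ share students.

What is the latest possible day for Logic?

Downstream work caps Logic at day 7.
Logic at day 7 is achievable: Compilers=day 1, Logic=day 7, Graphics=day 2, Chem=day 8, HCI=day 1, Statistics=day 1, Econ=day 2, Networks=day 4.

day 7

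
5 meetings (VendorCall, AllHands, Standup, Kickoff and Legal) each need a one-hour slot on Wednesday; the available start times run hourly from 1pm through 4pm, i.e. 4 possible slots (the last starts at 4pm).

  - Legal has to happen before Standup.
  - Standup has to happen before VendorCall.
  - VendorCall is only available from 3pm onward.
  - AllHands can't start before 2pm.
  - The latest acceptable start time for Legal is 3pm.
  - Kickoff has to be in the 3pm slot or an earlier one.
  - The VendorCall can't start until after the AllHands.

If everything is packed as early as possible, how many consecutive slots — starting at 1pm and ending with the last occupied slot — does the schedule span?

The precedence chain requires at least 3 distinct slots.
3 works (last occupied slot: 3pm): for example Legal=1pm, Kickoff=1pm, Standup=2pm, AllHands=2pm, VendorCall=3pm.

3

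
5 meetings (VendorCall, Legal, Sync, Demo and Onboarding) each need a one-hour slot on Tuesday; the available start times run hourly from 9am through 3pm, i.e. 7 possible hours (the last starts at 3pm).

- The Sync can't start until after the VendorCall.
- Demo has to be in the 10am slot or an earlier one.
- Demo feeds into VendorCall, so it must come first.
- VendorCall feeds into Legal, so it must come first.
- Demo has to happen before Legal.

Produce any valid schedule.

Sync -> 11am, VendorCall -> 10am, Demo -> 9am, Onboarding -> 9am, Legal -> 11am

Checking: Demo(9am) before Legal(11am); Demo(9am) before VendorCall(10am); VendorCall(10am) before Legal(11am); VendorCall(10am) before Sync(11am); Demo=9am in [9am,10am].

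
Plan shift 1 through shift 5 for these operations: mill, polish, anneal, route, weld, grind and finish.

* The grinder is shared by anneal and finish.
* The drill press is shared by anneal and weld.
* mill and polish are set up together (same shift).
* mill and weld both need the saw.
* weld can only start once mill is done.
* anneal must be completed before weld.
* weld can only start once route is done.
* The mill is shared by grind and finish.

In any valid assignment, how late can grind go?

shift 5

grind at shift 5 is achievable: route -> shift 1; grind -> shift 5; weld -> shift 2; mill -> shift 1; anneal -> shift 1; finish -> shift 2; polish -> shift 1.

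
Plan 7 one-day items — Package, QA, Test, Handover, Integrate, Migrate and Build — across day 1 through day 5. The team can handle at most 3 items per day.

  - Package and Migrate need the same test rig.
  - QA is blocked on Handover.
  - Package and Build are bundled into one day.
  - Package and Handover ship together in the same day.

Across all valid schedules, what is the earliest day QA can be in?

day 2

Precedence pushes QA to at least day 2.
QA at day 2 is achievable: Package=day 1; Handover=day 1; QA=day 2; Build=day 1; Test=day 2; Integrate=day 2; Migrate=day 3.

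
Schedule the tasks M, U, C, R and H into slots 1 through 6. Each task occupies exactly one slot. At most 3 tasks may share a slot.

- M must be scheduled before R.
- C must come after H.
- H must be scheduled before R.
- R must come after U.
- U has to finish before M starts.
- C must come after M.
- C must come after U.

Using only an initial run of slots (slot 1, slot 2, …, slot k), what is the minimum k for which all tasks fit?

3

The precedence chain requires at least 3 distinct slots.
With at most 3 per slot and 5 tasks, at least 2 slots are needed.
3 works (last occupied slot: 3): for example C=3; R=3; H=1; U=1; M=2.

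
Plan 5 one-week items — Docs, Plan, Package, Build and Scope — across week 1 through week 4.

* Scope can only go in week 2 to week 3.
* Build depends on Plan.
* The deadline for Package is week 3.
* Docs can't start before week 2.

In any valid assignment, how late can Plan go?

Downstream work caps Plan at week 3.
Plan at week 3 is achievable: Plan -> week 3; Build -> week 4; Package -> week 1; Scope -> week 2; Docs -> week 2.

week 3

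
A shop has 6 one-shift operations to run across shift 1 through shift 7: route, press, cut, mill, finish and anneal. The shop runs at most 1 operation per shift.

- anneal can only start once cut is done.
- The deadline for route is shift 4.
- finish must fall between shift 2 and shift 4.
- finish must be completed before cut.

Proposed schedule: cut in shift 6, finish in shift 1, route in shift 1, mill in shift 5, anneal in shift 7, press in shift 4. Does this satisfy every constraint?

The shop runs at most 1 operation per shift — violated.
finish must fall between shift 2 and shift 4 — violated.
The deadline for route is shift 4 — holds.
finish must be completed before cut — holds.
anneal can only start once cut is done — holds.

Invalid. The shop runs at most 1 operation per shift.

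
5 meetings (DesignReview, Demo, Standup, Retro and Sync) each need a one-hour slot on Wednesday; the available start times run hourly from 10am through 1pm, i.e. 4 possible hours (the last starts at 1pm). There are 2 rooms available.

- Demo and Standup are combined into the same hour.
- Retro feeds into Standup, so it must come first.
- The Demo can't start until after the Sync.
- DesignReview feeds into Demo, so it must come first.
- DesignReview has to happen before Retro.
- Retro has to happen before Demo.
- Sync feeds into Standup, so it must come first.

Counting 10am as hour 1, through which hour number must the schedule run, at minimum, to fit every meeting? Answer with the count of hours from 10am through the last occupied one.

3 hours

The precedence chain requires at least 3 distinct hours.
With at most 2 per hour and 5 meetings, at least 3 hours are needed.
3 works (last occupied hour: 12pm): for example Sync -> 10am, DesignReview -> 10am, Demo -> 12pm, Retro -> 11am, Standup -> 12pm.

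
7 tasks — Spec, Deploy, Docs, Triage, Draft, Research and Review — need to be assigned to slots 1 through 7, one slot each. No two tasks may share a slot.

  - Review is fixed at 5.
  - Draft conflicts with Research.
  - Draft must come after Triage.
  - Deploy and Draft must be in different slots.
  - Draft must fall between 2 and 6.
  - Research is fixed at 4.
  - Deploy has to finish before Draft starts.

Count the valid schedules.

16

Splitting on Spec: it can be 1 (2), 2 (2), 3 (2), 6 (2), 7 (8). Listing each branch's schedules as (Deploy, Docs, Triage, Draft, Research, Review):
Spec=1: (2,7,3,6,4,5) (3,7,2,6,4,5) — 2.
Spec=2: (1,7,3,6,4,5) (3,7,1,6,4,5) — 2.
Spec=3: (1,7,2,6,4,5) (2,7,1,6,4,5) — 2.
Spec=6: (1,7,2,3,4,5) (2,7,1,3,4,5) — 2.
Spec=7: (1,2,3,6,4,5) (1,3,2,6,4,5) (1,6,2,3,4,5) (2,1,3,6,4,5) (2,3,1,6,4,5) (2,6,1,3,4,5) (3,1,2,6,4,5) (3,2,1,6,4,5) — 8.
Summing: 2 + 2 + 2 + 2 + 8 = 16.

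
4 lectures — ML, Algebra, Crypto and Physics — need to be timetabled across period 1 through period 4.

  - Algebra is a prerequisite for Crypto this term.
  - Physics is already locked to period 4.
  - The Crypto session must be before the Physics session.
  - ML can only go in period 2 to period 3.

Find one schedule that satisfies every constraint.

Crypto=period 2; ML=period 2; Algebra=period 1; Physics=period 4

Checking: Algebra(period 1) before Crypto(period 2); Crypto(period 2) before Physics(period 4); Physics=period 4 in [period 4,period 4]; ML=period 2 in [period 2,period 3].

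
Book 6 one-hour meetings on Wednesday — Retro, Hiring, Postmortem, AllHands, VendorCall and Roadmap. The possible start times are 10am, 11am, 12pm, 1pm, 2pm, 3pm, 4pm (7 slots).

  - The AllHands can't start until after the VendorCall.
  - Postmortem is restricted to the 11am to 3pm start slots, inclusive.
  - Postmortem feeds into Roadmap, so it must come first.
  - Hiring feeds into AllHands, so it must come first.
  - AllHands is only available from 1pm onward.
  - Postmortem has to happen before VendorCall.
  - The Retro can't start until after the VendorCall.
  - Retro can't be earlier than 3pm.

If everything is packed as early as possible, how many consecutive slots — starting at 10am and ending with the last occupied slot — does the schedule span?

6

The precedence chain requires at least 3 distinct slots.
Retro can't be placed before 3pm — that is slot 6 counting from 10am — so the schedule must run through at least 6 slots.
6 works (last occupied slot: 3pm): for example Roadmap=12pm, AllHands=1pm, VendorCall=12pm, Hiring=10am, Postmortem=11am, Retro=3pm.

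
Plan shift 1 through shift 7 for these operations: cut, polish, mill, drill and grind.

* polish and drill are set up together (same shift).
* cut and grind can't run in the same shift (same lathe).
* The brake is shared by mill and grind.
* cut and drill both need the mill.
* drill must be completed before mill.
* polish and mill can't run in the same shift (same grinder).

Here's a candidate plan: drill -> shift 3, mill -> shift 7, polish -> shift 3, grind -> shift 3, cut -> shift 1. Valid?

The brake is shared by mill and grind — holds.
cut and drill both need the mill — holds.
polish and drill are set up together (same shift) — holds.
polish and mill can't run in the same shift (same grinder) — holds.
cut and grind can't run in the same shift (same lathe) — holds.
drill must be completed before mill — holds.

Valid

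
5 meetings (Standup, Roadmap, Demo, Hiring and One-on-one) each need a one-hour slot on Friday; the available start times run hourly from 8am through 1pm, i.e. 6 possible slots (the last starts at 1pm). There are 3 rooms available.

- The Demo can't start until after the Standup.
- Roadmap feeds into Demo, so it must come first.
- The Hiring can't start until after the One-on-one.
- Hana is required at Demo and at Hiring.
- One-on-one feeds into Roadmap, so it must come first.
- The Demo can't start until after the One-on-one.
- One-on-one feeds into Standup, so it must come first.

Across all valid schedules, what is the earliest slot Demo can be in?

10am

Precedence pushes Demo to at least 10am.
Demo at 10am is achievable: One-on-one=8am; Demo=10am; Roadmap=9am; Hiring=9am; Standup=9am.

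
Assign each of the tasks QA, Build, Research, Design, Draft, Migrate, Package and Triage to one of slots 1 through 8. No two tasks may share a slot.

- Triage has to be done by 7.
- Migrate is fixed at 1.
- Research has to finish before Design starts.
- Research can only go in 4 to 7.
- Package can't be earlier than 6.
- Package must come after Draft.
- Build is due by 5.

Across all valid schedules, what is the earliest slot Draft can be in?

Downstream work caps Draft at 7.
Draft at 2 is achievable: QA in 8; Design in 7; Research in 4; Triage in 5; Migrate in 1; Build in 3; Package in 6; Draft in 2.
Nothing earlier works — the capacity limit rule out every slot before 2.

2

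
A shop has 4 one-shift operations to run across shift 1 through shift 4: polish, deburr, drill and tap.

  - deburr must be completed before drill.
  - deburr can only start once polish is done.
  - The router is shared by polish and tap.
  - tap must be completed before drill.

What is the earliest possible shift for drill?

shift 3

Precedence pushes drill to at least shift 3.
drill at shift 3 is achievable: tap -> shift 2, deburr -> shift 2, drill -> shift 3, polish -> shift 1.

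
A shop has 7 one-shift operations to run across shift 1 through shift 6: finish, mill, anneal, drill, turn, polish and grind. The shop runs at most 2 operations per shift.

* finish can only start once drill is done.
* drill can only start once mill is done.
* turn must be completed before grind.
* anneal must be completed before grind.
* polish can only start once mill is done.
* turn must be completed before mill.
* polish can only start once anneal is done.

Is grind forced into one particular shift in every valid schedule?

grind can be shift 2 (e.g. mill=shift 2; drill=shift 3; grind=shift 2; turn=shift 1; anneal=shift 1; polish=shift 3; finish=shift 4) or shift 3 (e.g. polish in shift 4, finish in shift 4, mill in shift 2, turn in shift 1, drill in shift 3, anneal in shift 1, grind in shift 3).

No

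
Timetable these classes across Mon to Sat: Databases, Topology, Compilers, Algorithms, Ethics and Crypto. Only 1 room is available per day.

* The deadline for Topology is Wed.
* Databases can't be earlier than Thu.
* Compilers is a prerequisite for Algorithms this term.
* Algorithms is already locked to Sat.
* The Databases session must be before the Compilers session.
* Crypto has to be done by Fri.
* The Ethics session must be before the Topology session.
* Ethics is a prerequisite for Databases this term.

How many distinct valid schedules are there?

Enumerating: Crypto -> Wed, Databases -> Thu, Topology -> Tue, Ethics -> Mon, Compilers -> Fri, Algorithms -> Sat | Topology=Wed; Algorithms=Sat; Crypto=Mon; Compilers=Fri; Ethics=Tue; Databases=Thu | Ethics in Mon; Topology in Wed; Algorithms in Sat; Crypto in Tue; Databases in Thu; Compilers in Fri.

3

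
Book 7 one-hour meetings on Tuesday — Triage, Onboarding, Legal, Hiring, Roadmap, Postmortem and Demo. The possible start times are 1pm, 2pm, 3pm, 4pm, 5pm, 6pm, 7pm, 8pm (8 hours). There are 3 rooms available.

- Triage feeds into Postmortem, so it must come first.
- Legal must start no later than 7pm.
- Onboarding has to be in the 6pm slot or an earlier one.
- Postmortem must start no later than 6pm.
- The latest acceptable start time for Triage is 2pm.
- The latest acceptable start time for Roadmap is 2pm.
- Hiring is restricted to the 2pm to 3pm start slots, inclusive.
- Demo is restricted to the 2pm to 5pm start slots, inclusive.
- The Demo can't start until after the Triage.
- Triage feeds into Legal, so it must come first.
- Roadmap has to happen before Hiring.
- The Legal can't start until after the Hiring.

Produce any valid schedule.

Postmortem in 2pm, Hiring in 2pm, Onboarding in 1pm, Roadmap in 1pm, Legal in 3pm, Demo in 2pm, Triage in 1pm

Checking: Hiring(2pm) before Legal(3pm); Triage(1pm) before Demo(2pm); Triage(1pm) before Legal(3pm); Roadmap(1pm) before Hiring(2pm); Triage(1pm) before Postmortem(2pm); Postmortem=2pm in [1pm,6pm]; Demo=2pm in [2pm,5pm]; Onboarding=1pm in [1pm,6pm]; Triage=1pm in [1pm,2pm]; Hiring=2pm in [2pm,3pm]; Legal=3pm in [1pm,7pm]; Roadmap=1pm in [1pm,2pm]; max 3 per hour (cap 3).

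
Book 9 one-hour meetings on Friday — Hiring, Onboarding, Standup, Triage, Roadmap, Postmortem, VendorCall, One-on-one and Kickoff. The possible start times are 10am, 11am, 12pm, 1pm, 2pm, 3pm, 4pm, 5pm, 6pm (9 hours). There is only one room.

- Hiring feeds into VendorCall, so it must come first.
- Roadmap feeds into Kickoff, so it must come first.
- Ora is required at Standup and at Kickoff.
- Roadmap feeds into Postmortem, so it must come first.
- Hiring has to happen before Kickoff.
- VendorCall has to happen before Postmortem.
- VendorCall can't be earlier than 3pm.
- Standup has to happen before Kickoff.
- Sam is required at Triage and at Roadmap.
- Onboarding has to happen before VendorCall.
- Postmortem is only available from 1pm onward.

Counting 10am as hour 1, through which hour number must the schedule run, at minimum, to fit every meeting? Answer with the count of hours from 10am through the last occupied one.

The precedence chain requires at least 3 distinct hours.
With at most 1 per hour and 9 meetings, at least 9 hours are needed.
Propagating the time windows through the other constraints, Postmortem can't land before 4pm — that is hour 7 counting from 10am — so the schedule must run through at least 7 hours.
9 works (last occupied hour: 6pm): for example Roadmap -> 11am; Postmortem -> 4pm; Standup -> 12pm; Triage -> 5pm; One-on-one -> 6pm; VendorCall -> 3pm; Kickoff -> 1pm; Onboarding -> 2pm; Hiring -> 10am.

9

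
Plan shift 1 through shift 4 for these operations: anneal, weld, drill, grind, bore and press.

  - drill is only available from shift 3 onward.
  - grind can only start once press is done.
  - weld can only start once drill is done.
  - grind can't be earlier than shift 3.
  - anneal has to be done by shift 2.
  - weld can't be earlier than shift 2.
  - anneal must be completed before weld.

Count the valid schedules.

Splitting on anneal: it can be shift 1 (20), shift 2 (20). Listing each branch's schedules as (weld, drill, grind, bore, press) by shift number:
anneal=shift 1: (4,3,3,1,1) (4,3,3,1,2) (4,3,3,2,1) (4,3,3,2,2) (4,3,3,3,1) (4,3,3,3,2) (4,3,3,4,1) (4,3,3,4,2) (4,3,4,1,1) (4,3,4,1,2) (4,3,4,1,3) (4,3,4,2,1) (4,3,4,2,2) (4,3,4,2,3) (4,3,4,3,1) (4,3,4,3,2) (4,3,4,3,3) (4,3,4,4,1) (4,3,4,4,2) (4,3,4,4,3) — 20.
anneal=shift 2: (4,3,3,1,1) (4,3,3,1,2) (4,3,3,2,1) (4,3,3,2,2) (4,3,3,3,1) (4,3,3,3,2) (4,3,3,4,1) (4,3,3,4,2) (4,3,4,1,1) (4,3,4,1,2) (4,3,4,1,3) (4,3,4,2,1) (4,3,4,2,2) (4,3,4,2,3) (4,3,4,3,1) (4,3,4,3,2) (4,3,4,3,3) (4,3,4,4,1) (4,3,4,4,2) (4,3,4,4,3) — 20.
Summing: 20 + 20 = 40.

40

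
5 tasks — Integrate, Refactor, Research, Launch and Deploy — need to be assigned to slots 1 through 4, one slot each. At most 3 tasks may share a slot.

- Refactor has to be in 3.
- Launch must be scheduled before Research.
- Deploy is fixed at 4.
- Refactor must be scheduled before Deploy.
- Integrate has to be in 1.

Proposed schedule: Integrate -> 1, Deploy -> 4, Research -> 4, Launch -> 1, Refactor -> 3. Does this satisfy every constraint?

Valid

Integrate has to be in 1 — holds.
Deploy is fixed at 4 — holds.
Launch must be scheduled before Research — holds.
Refactor has to be in 3 — holds.
Refactor must be scheduled before Deploy — holds.
At most 3 tasks may share a slot — holds.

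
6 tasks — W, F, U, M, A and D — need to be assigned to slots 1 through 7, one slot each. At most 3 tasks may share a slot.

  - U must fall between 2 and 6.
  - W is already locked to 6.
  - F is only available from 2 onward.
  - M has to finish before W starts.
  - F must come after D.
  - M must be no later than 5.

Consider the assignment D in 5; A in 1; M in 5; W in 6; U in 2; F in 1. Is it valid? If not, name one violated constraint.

W is already locked to 6 — holds.
M must be no later than 5 — holds.
M has to finish before W starts — holds.
F must come after D — violated.
F is only available from 2 onward — violated.
U must fall between 2 and 6 — holds.
At most 3 tasks may share a slot — holds.

No. F must come after D is not satisfied.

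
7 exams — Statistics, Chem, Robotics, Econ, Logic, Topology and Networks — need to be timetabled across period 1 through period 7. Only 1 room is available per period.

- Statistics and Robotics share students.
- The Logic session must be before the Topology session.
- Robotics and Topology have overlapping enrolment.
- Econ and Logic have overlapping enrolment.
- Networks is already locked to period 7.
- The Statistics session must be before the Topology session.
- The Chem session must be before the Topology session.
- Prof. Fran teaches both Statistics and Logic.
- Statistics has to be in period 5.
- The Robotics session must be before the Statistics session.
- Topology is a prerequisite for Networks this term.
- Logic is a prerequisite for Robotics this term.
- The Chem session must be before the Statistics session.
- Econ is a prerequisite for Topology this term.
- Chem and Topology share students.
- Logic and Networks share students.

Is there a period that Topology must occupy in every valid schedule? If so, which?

period 6

Statistics is fixed at period 5 and must come before Topology, so Topology is at least period 6.
Networks is fixed at period 7 and must come after Topology, so Topology is at most period 6.
So Topology must be period 6.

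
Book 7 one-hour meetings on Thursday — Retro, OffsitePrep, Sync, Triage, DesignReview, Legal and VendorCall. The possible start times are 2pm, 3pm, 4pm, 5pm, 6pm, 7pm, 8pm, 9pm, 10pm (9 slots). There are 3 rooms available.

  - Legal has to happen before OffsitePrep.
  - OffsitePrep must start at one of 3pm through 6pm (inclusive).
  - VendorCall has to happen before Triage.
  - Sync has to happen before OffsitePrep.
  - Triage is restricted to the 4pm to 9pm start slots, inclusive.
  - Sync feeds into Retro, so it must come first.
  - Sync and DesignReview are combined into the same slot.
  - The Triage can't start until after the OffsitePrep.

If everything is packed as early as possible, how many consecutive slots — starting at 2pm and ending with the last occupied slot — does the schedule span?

The precedence chain requires at least 3 distinct slots.
With at most 3 per slot and 7 meetings, at least 3 slots are needed.
3 works (last occupied slot: 4pm): for example OffsitePrep -> 3pm; Sync -> 2pm; VendorCall -> 3pm; Legal -> 2pm; Triage -> 4pm; Retro -> 3pm; DesignReview -> 2pm.

3 slots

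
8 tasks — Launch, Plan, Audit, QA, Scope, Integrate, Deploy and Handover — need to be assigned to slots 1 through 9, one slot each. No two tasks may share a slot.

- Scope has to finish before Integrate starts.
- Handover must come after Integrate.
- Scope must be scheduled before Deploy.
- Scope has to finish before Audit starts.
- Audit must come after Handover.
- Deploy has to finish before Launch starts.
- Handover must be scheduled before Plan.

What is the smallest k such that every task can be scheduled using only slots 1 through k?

The precedence chain requires at least 4 distinct slots.
With at most 1 per slot and 8 tasks, at least 8 slots are needed.
8 works (last occupied slot: 8): for example Deploy in 5, Handover in 3, Scope in 1, QA in 8, Plan in 7, Launch in 6, Audit in 4, Integrate in 2.

8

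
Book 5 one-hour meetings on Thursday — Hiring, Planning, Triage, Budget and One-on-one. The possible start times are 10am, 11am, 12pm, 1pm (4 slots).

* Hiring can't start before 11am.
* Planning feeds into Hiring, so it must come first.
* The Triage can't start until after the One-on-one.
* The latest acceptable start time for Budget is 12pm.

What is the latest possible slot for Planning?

Downstream work caps Planning at 12pm.
Planning at 12pm is achievable: One-on-one in 10am, Hiring in 1pm, Triage in 11am, Planning in 12pm, Budget in 10am.

12pm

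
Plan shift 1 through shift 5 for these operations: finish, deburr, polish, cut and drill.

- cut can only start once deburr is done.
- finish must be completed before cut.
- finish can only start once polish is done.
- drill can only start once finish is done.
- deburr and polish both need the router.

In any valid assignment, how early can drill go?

shift 3

Precedence pushes drill to at least shift 3.
drill at shift 3 is achievable: polish in shift 1, drill in shift 3, finish in shift 2, cut in shift 3, deburr in shift 2.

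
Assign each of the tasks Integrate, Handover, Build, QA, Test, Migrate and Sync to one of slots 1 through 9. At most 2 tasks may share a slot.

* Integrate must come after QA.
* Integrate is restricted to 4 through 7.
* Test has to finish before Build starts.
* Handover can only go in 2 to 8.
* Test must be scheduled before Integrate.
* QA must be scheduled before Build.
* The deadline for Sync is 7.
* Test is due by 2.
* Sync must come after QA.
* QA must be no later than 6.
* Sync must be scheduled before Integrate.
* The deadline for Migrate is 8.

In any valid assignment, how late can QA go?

QA's own window allows nothing later than 6; downstream work caps QA at 5.
QA at 5 is achievable: Build=6; QA=5; Handover=2; Sync=6; Test=1; Integrate=7; Migrate=1.

5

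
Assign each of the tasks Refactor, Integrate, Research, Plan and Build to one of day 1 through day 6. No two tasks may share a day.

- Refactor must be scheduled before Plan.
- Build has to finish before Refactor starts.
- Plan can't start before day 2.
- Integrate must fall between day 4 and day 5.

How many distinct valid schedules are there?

Splitting on Refactor: it can be day 2 (12), day 3 (16), day 4 (6), day 5 (6). Listing each branch's schedules as (Integrate, Research, Plan, Build) by day number:
Refactor=day 2: (4,3,5,1) (4,3,6,1) (4,5,3,1) (4,5,6,1) (4,6,3,1) (4,6,5,1) (5,3,4,1) (5,3,6,1) (5,4,3,1) (5,4,6,1) (5,6,3,1) (5,6,4,1) — 12.
Refactor=day 3: (4,1,5,2) (4,1,6,2) (4,2,5,1) (4,2,6,1) (4,5,6,1) (4,5,6,2) (4,6,5,1) (4,6,5,2) (5,1,4,2) (5,1,6,2) (5,2,4,1) (5,2,6,1) (5,4,6,1) (5,4,6,2) (5,6,4,1) (5,6,4,2) — 16.
Refactor=day 4: (5,1,6,2) (5,1,6,3) (5,2,6,1) (5,2,6,3) (5,3,6,1) (5,3,6,2) — 6.
Refactor=day 5: (4,1,6,2) (4,1,6,3) (4,2,6,1) (4,2,6,3) (4,3,6,1) (4,3,6,2) — 6.
Summing: 12 + 16 + 6 + 6 = 40.

40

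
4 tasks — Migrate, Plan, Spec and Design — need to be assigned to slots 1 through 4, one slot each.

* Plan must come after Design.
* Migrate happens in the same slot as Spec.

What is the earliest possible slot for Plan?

2

Precedence pushes Plan to at least 2.
Plan at 2 is achievable: Migrate=1; Plan=2; Spec=1; Design=1.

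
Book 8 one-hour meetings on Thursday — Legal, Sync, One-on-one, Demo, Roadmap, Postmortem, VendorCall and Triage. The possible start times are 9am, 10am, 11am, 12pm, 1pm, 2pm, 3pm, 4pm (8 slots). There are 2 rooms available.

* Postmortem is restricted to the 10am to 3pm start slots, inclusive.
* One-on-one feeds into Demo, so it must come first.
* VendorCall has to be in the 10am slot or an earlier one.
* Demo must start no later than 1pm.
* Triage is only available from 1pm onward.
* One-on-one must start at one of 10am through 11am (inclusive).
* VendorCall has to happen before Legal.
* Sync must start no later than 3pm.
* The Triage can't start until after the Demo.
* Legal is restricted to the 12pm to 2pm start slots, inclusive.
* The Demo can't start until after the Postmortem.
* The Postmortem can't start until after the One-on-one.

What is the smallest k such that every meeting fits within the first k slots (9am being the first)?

The precedence chain requires at least 4 distinct slots.
With at most 2 per slot and 8 meetings, at least 4 slots are needed.
Triage can't be placed before 1pm — that is slot 5 counting from 9am — so the schedule must run through at least 5 slots.
5 works (last occupied slot: 1pm): for example VendorCall in 9am; Sync in 9am; One-on-one in 10am; Triage in 1pm; Roadmap in 10am; Legal in 12pm; Demo in 12pm; Postmortem in 11am.

5 slots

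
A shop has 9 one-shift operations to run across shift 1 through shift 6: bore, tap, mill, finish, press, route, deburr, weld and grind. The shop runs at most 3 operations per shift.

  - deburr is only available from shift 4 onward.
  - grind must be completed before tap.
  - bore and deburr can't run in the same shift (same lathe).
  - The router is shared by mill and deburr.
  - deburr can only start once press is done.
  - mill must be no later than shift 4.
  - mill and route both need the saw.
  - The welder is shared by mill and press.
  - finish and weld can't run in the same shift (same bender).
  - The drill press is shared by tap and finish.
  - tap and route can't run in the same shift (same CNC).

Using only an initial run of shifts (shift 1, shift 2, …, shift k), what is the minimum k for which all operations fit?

4 shifts

The precedence chain requires at least 2 distinct shifts.
With at most 3 per shift and 9 operations, at least 3 shifts are needed.
deburr can't be placed before shift 4, so the schedule must run through at least shift 4.
4 works (last occupied shift: shift 4): for example mill in shift 2, grind in shift 1, tap in shift 2, route in shift 3, weld in shift 2, bore in shift 1, press in shift 1, finish in shift 3, deburr in shift 4.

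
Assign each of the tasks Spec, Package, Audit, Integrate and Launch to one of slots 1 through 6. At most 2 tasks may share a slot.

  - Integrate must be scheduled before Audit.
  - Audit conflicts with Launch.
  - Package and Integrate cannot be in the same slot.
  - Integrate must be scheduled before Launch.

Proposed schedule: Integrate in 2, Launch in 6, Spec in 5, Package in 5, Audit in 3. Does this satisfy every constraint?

Yes, all constraints hold

Audit conflicts with Launch — holds.
Integrate must be scheduled before Audit — holds.
Integrate must be scheduled before Launch — holds.
At most 2 tasks may share a slot — holds.
Package and Integrate cannot be in the same slot — holds.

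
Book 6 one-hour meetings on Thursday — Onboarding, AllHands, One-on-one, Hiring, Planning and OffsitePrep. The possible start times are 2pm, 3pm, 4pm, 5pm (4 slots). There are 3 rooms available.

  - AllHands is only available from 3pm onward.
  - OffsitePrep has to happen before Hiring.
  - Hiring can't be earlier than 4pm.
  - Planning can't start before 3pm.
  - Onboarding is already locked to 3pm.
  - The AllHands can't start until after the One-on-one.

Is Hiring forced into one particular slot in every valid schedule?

Hiring can be 4pm (e.g. AllHands in 3pm, OffsitePrep in 2pm, Onboarding in 3pm, Planning in 3pm, Hiring in 4pm, One-on-one in 2pm) or 5pm (e.g. Onboarding in 3pm; AllHands in 3pm; One-on-one in 2pm; Hiring in 5pm; OffsitePrep in 2pm; Planning in 3pm).

No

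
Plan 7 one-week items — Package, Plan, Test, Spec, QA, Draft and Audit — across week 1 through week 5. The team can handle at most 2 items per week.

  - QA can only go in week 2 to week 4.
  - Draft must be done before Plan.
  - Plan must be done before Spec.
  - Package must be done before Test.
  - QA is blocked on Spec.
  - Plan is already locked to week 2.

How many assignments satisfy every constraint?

Splitting on Package: it can be week 1 (13), week 2 (10), week 3 (7), week 4 (4). Listing each branch's schedules as (Plan, Test, Spec, QA, Draft, Audit) by week number:
Package=week 1: (2,2,3,4,1,3) (2,2,3,4,1,4) (2,2,3,4,1,5) (2,3,3,4,1,2) (2,3,3,4,1,4) (2,3,3,4,1,5) (2,4,3,4,1,2) (2,4,3,4,1,3) (2,4,3,4,1,5) (2,5,3,4,1,2) (2,5,3,4,1,3) (2,5,3,4,1,4) (2,5,3,4,1,5) — 13.
Package=week 2: (2,3,3,4,1,1) (2,3,3,4,1,4) (2,3,3,4,1,5) (2,4,3,4,1,1) (2,4,3,4,1,3) (2,4,3,4,1,5) (2,5,3,4,1,1) (2,5,3,4,1,3) (2,5,3,4,1,4) (2,5,3,4,1,5) — 10.
Package=week 3: (2,4,3,4,1,1) (2,4,3,4,1,2) (2,4,3,4,1,5) (2,5,3,4,1,1) (2,5,3,4,1,2) (2,5,3,4,1,4) (2,5,3,4,1,5) — 7.
Package=week 4: (2,5,3,4,1,1) (2,5,3,4,1,2) (2,5,3,4,1,3) (2,5,3,4,1,5) — 4.
Summing: 13 + 10 + 7 + 4 = 34.

34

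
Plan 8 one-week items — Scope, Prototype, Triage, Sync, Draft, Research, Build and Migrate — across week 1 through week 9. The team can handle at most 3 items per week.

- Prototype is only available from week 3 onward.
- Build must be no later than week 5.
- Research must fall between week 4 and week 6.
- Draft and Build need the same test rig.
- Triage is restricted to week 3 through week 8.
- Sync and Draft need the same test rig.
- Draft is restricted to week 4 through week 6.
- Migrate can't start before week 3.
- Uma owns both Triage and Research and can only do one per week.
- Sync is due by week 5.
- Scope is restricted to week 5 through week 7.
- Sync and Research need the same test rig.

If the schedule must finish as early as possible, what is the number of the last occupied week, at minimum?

With at most 3 per week and 8 work items, at least 3 weeks are needed.
Scope can't be placed before week 5, so the schedule must run through at least week 5.
5 works (last occupied week: week 5): for example Build -> week 1; Sync -> week 1; Research -> week 4; Draft -> week 4; Triage -> week 3; Migrate -> week 3; Prototype -> week 3; Scope -> week 5.

5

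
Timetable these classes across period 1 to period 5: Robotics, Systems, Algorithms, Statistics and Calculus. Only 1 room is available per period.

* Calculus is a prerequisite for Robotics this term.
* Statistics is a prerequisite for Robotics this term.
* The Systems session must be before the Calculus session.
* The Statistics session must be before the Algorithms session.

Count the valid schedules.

9

Splitting on Robotics: it can be period 4 (3), period 5 (6). Listing each branch's schedules as (Systems, Algorithms, Statistics, Calculus) by period number:
Robotics=period 4: (1,5,2,3) (1,5,3,2) (2,5,1,3) — 3.
Robotics=period 5: (1,3,2,4) (1,4,2,3) (1,4,3,2) (2,3,1,4) (2,4,1,3) (3,2,1,4) — 6.
Summing: 3 + 6 = 9.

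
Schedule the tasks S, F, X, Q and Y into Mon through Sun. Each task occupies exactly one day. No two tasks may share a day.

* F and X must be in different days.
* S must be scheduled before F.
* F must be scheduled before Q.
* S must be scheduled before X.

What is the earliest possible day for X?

Precedence pushes X to at least Tue.
X at Tue is achievable: F -> Wed; S -> Mon; Y -> Fri; X -> Tue; Q -> Thu.

Tue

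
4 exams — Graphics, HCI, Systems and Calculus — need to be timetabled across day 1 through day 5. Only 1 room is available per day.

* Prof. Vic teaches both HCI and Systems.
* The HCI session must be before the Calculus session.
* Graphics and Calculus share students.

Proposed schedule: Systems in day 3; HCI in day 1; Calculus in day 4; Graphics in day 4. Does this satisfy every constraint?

Invalid. Graphics and Calculus share students.

Prof. Vic teaches both HCI and Systems — holds.
Only 1 room is available per day — violated.
The HCI session must be before the Calculus session — holds.
Graphics and Calculus share students — violated.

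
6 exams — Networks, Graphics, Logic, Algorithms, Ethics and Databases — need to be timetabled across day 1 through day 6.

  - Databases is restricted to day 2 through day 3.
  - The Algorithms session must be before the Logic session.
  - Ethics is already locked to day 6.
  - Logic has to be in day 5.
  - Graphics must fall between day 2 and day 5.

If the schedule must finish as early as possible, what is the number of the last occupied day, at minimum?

The precedence chain requires at least 2 distinct days.
Ethics can't be placed before day 6, so the schedule must run through at least day 6.
6 works (last occupied day: day 6): for example Networks=day 1; Ethics=day 6; Databases=day 2; Algorithms=day 1; Graphics=day 2; Logic=day 5.

6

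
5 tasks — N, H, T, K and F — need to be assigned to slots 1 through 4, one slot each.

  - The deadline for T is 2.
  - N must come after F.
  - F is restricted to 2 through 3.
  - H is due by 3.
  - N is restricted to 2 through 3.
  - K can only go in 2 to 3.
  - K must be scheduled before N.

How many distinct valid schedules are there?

Splitting on H: it can be 1 (2), 2 (2), 3 (2). Listing each branch's schedules as (N, T, K, F):
H=1: (3,1,2,2) (3,2,2,2) — 2.
H=2: (3,1,2,2) (3,2,2,2) — 2.
H=3: (3,1,2,2) (3,2,2,2) — 2.
Summing: 2 + 2 + 2 = 6.

6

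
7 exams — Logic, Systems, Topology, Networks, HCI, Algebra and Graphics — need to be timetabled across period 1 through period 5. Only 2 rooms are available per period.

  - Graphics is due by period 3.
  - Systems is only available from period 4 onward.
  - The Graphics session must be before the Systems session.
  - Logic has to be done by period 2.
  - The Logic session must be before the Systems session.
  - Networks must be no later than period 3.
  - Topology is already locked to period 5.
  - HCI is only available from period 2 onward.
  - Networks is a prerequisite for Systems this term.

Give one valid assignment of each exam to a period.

Networks=period 1; Algebra=period 3; Graphics=period 2; Logic=period 1; Systems=period 4; HCI=period 2; Topology=period 5

Checking: Networks(period 1) before Systems(period 4); Logic(period 1) before Systems(period 4); Graphics(period 2) before Systems(period 4); HCI=period 2 in [period 2,period 5]; Graphics=period 2 in [period 1,period 3]; Networks=period 1 in [period 1,period 3]; Logic=period 1 in [period 1,period 2]; Systems=period 4 in [period 4,period 5]; Topology=period 5 in [period 5,period 5]; max 2 per period (cap 2).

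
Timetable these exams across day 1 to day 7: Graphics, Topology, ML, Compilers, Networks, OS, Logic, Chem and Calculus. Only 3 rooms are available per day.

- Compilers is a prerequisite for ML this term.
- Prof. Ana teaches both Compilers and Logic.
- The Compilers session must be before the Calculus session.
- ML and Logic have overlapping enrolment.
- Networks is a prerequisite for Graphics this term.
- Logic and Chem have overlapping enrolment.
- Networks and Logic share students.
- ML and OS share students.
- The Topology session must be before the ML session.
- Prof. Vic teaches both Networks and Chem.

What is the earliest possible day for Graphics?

day 2

Precedence pushes Graphics to at least day 2.
Graphics at day 2 is achievable: OS=day 3, Compilers=day 1, Chem=day 4, Topology=day 1, Calculus=day 2, Logic=day 3, ML=day 2, Graphics=day 2, Networks=day 1.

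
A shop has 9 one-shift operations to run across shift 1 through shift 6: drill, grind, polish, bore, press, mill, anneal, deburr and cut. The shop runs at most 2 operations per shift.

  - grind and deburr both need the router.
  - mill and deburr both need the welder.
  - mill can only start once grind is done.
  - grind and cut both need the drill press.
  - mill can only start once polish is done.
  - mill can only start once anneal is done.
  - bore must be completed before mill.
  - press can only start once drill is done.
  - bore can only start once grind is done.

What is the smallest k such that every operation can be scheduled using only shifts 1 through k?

The precedence chain requires at least 3 distinct shifts.
With at most 2 per shift and 9 operations, at least 5 shifts are needed.
5 works (last occupied shift: shift 5): for example bore in shift 2, grind in shift 1, mill in shift 3, press in shift 4, deburr in shift 4, anneal in shift 2, cut in shift 5, drill in shift 3, polish in shift 1.

5 shifts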